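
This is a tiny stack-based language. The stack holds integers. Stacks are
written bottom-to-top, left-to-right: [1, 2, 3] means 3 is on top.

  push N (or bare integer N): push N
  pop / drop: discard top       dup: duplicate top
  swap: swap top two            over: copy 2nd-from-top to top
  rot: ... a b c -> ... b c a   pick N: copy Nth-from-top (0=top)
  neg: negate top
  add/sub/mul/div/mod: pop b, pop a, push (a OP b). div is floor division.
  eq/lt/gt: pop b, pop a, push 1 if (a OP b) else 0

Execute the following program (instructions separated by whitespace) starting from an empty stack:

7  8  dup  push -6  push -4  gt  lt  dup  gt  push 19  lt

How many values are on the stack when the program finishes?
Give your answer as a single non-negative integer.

After 'push 7': stack = [7] (depth 1)
After 'push 8': stack = [7, 8] (depth 2)
After 'dup': stack = [7, 8, 8] (depth 3)
After 'push -6': stack = [7, 8, 8, -6] (depth 4)
After 'push -4': stack = [7, 8, 8, -6, -4] (depth 5)
After 'gt': stack = [7, 8, 8, 0] (depth 4)
After 'lt': stack = [7, 8, 0] (depth 3)
After 'dup': stack = [7, 8, 0, 0] (depth 4)
After 'gt': stack = [7, 8, 0] (depth 3)
After 'push 19': stack = [7, 8, 0, 19] (depth 4)
After 'lt': stack = [7, 8, 1] (depth 3)

Answer: 3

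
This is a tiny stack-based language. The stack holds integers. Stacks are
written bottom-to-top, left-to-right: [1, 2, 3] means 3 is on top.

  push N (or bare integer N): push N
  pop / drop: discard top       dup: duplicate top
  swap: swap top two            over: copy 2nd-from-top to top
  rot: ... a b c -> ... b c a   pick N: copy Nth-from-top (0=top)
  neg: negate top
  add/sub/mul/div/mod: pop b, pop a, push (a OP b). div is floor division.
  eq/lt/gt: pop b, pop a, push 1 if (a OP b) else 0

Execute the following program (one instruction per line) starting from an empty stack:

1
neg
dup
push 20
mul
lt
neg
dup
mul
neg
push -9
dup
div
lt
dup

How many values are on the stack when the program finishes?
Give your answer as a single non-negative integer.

After 'push 1': stack = [1] (depth 1)
After 'neg': stack = [-1] (depth 1)
After 'dup': stack = [-1, -1] (depth 2)
After 'push 20': stack = [-1, -1, 20] (depth 3)
After 'mul': stack = [-1, -20] (depth 2)
After 'lt': stack = [0] (depth 1)
After 'neg': stack = [0] (depth 1)
After 'dup': stack = [0, 0] (depth 2)
After 'mul': stack = [0] (depth 1)
After 'neg': stack = [0] (depth 1)
After 'push -9': stack = [0, -9] (depth 2)
After 'dup': stack = [0, -9, -9] (depth 3)
After 'div': stack = [0, 1] (depth 2)
After 'lt': stack = [1] (depth 1)
After 'dup': stack = [1, 1] (depth 2)

Answer: 2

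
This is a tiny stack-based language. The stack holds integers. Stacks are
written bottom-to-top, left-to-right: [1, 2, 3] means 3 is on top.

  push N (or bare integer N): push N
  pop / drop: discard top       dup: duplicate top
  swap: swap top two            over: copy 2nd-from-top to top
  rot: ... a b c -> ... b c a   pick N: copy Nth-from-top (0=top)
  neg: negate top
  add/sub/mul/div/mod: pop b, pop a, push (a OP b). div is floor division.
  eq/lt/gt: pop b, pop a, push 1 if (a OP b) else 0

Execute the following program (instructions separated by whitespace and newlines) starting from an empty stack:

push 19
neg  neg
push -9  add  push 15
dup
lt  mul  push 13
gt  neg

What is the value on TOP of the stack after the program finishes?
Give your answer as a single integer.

Answer: 0

Derivation:
After 'push 19': [19]
After 'neg': [-19]
After 'neg': [19]
After 'push -9': [19, -9]
After 'add': [10]
After 'push 15': [10, 15]
After 'dup': [10, 15, 15]
After 'lt': [10, 0]
After 'mul': [0]
After 'push 13': [0, 13]
After 'gt': [0]
After 'neg': [0]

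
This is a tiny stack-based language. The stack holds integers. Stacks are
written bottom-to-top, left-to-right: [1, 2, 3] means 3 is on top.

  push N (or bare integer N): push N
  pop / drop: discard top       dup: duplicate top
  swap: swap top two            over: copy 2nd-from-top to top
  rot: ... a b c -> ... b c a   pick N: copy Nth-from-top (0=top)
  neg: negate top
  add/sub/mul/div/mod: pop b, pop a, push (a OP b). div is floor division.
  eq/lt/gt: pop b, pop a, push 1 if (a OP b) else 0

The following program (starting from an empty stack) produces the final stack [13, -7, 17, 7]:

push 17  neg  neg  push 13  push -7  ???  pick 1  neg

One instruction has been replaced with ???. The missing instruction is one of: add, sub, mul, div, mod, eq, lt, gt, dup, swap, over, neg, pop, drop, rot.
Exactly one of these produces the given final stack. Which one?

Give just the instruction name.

Stack before ???: [17, 13, -7]
Stack after ???:  [13, -7, 17]
The instruction that transforms [17, 13, -7] -> [13, -7, 17] is: rot

Answer: rot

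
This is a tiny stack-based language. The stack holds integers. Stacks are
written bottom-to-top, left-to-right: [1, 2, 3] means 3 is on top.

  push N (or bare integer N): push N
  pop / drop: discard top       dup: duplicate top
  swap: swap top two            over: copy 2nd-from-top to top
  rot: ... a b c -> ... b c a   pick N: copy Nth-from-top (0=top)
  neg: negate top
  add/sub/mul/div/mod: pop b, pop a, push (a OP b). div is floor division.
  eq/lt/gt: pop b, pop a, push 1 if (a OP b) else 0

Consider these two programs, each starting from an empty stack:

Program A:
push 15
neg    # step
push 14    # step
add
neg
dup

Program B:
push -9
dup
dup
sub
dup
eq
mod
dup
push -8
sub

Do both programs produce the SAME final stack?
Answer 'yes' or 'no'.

Program A trace:
  After 'push 15': [15]
  After 'neg': [-15]
  After 'push 14': [-15, 14]
  After 'add': [-1]
  After 'neg': [1]
  After 'dup': [1, 1]
Program A final stack: [1, 1]

Program B trace:
  After 'push -9': [-9]
  After 'dup': [-9, -9]
  After 'dup': [-9, -9, -9]
  After 'sub': [-9, 0]
  After 'dup': [-9, 0, 0]
  After 'eq': [-9, 1]
  After 'mod': [0]
  After 'dup': [0, 0]
  After 'push -8': [0, 0, -8]
  After 'sub': [0, 8]
Program B final stack: [0, 8]
Same: no

Answer: no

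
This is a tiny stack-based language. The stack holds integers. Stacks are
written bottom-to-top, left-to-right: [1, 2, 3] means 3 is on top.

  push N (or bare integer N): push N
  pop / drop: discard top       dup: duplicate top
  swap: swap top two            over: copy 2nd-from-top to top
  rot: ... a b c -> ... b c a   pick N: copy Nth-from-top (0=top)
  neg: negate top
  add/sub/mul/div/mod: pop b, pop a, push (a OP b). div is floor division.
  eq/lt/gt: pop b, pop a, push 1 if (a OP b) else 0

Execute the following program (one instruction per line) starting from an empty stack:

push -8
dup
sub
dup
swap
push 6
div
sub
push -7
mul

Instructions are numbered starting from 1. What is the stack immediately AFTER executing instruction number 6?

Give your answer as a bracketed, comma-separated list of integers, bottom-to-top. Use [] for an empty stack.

Answer: [0, 0, 6]

Derivation:
Step 1 ('push -8'): [-8]
Step 2 ('dup'): [-8, -8]
Step 3 ('sub'): [0]
Step 4 ('dup'): [0, 0]
Step 5 ('swap'): [0, 0]
Step 6 ('push 6'): [0, 0, 6]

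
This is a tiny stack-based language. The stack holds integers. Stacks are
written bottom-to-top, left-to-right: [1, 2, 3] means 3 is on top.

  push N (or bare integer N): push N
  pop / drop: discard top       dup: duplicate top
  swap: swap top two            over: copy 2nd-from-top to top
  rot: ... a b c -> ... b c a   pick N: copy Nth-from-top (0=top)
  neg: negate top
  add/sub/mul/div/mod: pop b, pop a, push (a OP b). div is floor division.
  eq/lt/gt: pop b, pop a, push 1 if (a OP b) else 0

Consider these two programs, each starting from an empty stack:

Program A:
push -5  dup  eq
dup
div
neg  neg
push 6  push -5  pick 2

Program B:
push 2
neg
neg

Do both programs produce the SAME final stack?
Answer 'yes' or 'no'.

Answer: no

Derivation:
Program A trace:
  After 'push -5': [-5]
  After 'dup': [-5, -5]
  After 'eq': [1]
  After 'dup': [1, 1]
  After 'div': [1]
  After 'neg': [-1]
  After 'neg': [1]
  After 'push 6': [1, 6]
  After 'push -5': [1, 6, -5]
  After 'pick 2': [1, 6, -5, 1]
Program A final stack: [1, 6, -5, 1]

Program B trace:
  After 'push 2': [2]
  After 'neg': [-2]
  After 'neg': [2]
Program B final stack: [2]
Same: no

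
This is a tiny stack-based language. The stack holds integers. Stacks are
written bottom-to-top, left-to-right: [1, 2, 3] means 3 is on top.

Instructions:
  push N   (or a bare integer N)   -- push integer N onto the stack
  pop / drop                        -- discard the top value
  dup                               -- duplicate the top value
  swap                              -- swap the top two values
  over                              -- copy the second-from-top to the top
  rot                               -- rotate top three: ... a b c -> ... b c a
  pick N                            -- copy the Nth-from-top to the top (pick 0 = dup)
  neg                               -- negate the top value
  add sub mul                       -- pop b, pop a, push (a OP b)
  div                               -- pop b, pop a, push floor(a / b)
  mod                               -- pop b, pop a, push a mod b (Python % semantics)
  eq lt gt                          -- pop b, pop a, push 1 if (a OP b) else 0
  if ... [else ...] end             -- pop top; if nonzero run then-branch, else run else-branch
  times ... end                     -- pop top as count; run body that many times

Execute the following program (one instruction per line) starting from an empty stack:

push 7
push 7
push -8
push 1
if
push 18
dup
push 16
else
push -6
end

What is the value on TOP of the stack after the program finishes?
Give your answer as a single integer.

After 'push 7': [7]
After 'push 7': [7, 7]
After 'push -8': [7, 7, -8]
After 'push 1': [7, 7, -8, 1]
After 'if': [7, 7, -8]
After 'push 18': [7, 7, -8, 18]
After 'dup': [7, 7, -8, 18, 18]
After 'push 16': [7, 7, -8, 18, 18, 16]

Answer: 16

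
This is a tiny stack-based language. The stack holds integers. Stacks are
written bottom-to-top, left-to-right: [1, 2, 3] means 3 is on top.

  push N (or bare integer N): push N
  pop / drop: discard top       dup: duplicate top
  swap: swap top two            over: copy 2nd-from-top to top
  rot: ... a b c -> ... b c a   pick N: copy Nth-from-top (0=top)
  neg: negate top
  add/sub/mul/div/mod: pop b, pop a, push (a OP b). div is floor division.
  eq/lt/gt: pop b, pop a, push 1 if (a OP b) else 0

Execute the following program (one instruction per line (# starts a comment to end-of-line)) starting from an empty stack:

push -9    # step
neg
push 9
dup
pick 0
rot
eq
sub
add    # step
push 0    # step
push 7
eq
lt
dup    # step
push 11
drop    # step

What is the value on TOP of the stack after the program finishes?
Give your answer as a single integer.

Answer: 0

Derivation:
After 'push -9': [-9]
After 'neg': [9]
After 'push 9': [9, 9]
After 'dup': [9, 9, 9]
After 'pick 0': [9, 9, 9, 9]
After 'rot': [9, 9, 9, 9]
After 'eq': [9, 9, 1]
After 'sub': [9, 8]
After 'add': [17]
After 'push 0': [17, 0]
After 'push 7': [17, 0, 7]
After 'eq': [17, 0]
After 'lt': [0]
After 'dup': [0, 0]
After 'push 11': [0, 0, 11]
After 'drop': [0, 0]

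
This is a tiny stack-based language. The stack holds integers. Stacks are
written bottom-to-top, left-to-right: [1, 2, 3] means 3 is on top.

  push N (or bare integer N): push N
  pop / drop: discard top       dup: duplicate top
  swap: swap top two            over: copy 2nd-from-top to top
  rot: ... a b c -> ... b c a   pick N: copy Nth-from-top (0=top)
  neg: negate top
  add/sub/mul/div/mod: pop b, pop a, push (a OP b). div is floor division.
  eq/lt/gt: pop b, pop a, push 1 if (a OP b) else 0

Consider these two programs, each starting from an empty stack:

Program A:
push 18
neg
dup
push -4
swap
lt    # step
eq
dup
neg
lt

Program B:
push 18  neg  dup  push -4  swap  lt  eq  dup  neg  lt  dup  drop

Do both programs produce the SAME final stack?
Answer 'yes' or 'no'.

Answer: yes

Derivation:
Program A trace:
  After 'push 18': [18]
  After 'neg': [-18]
  After 'dup': [-18, -18]
  After 'push -4': [-18, -18, -4]
  After 'swap': [-18, -4, -18]
  After 'lt': [-18, 0]
  After 'eq': [0]
  After 'dup': [0, 0]
  After 'neg': [0, 0]
  After 'lt': [0]
Program A final stack: [0]

Program B trace:
  After 'push 18': [18]
  After 'neg': [-18]
  After 'dup': [-18, -18]
  After 'push -4': [-18, -18, -4]
  After 'swap': [-18, -4, -18]
  After 'lt': [-18, 0]
  After 'eq': [0]
  After 'dup': [0, 0]
  After 'neg': [0, 0]
  After 'lt': [0]
  After 'dup': [0, 0]
  After 'drop': [0]
Program B final stack: [0]
Same: yes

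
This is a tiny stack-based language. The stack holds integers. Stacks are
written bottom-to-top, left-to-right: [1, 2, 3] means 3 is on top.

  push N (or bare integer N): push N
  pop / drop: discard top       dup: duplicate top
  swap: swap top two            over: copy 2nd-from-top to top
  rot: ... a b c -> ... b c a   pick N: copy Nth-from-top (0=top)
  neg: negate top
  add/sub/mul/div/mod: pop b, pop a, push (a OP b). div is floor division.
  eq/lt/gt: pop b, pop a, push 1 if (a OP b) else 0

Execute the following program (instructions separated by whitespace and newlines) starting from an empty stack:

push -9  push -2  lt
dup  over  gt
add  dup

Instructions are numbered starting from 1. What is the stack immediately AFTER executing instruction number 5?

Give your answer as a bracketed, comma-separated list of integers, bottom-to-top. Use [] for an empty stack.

Answer: [1, 1, 1]

Derivation:
Step 1 ('push -9'): [-9]
Step 2 ('push -2'): [-9, -2]
Step 3 ('lt'): [1]
Step 4 ('dup'): [1, 1]
Step 5 ('over'): [1, 1, 1]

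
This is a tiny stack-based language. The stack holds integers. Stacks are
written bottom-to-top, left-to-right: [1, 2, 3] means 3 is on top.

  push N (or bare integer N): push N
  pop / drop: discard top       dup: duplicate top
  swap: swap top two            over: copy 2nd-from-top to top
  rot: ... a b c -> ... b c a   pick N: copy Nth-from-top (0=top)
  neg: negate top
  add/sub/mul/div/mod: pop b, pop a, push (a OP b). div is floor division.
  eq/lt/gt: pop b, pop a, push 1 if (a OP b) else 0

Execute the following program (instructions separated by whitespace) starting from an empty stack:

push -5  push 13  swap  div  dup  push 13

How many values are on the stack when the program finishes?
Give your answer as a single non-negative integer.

After 'push -5': stack = [-5] (depth 1)
After 'push 13': stack = [-5, 13] (depth 2)
After 'swap': stack = [13, -5] (depth 2)
After 'div': stack = [-3] (depth 1)
After 'dup': stack = [-3, -3] (depth 2)
After 'push 13': stack = [-3, -3, 13] (depth 3)

Answer: 3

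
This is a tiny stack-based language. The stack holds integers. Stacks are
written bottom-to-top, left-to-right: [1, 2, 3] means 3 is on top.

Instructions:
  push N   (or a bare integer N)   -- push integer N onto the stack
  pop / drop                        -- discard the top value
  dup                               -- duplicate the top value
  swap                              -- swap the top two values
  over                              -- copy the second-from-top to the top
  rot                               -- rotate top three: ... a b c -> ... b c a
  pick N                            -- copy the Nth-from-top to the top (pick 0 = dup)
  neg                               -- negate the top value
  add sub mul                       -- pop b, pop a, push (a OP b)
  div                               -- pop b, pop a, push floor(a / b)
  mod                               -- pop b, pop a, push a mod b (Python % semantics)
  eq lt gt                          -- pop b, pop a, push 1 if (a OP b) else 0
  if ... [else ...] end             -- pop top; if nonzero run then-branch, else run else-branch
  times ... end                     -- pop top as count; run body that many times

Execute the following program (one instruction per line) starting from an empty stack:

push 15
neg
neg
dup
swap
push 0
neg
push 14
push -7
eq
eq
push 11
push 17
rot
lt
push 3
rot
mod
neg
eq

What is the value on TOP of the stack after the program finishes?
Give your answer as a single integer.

Answer: 0

Derivation:
After 'push 15': [15]
After 'neg': [-15]
After 'neg': [15]
After 'dup': [15, 15]
After 'swap': [15, 15]
After 'push 0': [15, 15, 0]
After 'neg': [15, 15, 0]
After 'push 14': [15, 15, 0, 14]
After 'push -7': [15, 15, 0, 14, -7]
After 'eq': [15, 15, 0, 0]
After 'eq': [15, 15, 1]
After 'push 11': [15, 15, 1, 11]
After 'push 17': [15, 15, 1, 11, 17]
After 'rot': [15, 15, 11, 17, 1]
After 'lt': [15, 15, 11, 0]
After 'push 3': [15, 15, 11, 0, 3]
After 'rot': [15, 15, 0, 3, 11]
After 'mod': [15, 15, 0, 3]
After 'neg': [15, 15, 0, -3]
After 'eq': [15, 15, 0]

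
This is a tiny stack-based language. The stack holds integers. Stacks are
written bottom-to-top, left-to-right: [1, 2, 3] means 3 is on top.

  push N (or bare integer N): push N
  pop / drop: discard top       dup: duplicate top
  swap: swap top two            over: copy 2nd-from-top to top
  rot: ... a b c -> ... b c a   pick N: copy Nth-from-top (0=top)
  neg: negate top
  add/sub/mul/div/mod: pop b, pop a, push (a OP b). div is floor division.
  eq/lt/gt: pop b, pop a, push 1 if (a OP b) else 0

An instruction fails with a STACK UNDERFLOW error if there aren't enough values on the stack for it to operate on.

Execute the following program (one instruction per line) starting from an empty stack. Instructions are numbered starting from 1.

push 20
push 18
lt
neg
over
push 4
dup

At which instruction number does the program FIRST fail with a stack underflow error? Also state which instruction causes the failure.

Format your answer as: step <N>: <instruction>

Step 1 ('push 20'): stack = [20], depth = 1
Step 2 ('push 18'): stack = [20, 18], depth = 2
Step 3 ('lt'): stack = [0], depth = 1
Step 4 ('neg'): stack = [0], depth = 1
Step 5 ('over'): needs 2 value(s) but depth is 1 — STACK UNDERFLOW

Answer: step 5: over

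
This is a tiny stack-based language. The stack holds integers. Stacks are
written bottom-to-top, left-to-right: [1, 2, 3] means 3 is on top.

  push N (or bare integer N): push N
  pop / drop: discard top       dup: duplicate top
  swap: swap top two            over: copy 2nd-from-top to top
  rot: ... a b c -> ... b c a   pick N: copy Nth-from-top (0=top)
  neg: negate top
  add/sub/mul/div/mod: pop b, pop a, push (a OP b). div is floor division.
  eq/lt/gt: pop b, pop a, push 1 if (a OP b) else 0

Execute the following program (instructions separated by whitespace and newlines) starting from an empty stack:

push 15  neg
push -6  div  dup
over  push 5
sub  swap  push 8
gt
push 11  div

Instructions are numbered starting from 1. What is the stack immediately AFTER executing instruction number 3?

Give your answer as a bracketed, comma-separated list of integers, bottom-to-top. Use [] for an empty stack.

Step 1 ('push 15'): [15]
Step 2 ('neg'): [-15]
Step 3 ('push -6'): [-15, -6]

Answer: [-15, -6]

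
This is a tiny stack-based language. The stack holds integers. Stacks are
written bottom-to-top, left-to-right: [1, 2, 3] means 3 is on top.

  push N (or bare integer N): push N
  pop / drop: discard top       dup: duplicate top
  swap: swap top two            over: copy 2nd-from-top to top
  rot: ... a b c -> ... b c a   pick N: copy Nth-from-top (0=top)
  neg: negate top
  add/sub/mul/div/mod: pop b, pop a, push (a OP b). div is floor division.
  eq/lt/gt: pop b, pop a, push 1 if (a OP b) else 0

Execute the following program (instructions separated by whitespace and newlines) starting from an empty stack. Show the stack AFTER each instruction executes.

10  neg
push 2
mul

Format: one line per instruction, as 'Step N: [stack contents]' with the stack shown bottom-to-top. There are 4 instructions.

Step 1: [10]
Step 2: [-10]
Step 3: [-10, 2]
Step 4: [-20]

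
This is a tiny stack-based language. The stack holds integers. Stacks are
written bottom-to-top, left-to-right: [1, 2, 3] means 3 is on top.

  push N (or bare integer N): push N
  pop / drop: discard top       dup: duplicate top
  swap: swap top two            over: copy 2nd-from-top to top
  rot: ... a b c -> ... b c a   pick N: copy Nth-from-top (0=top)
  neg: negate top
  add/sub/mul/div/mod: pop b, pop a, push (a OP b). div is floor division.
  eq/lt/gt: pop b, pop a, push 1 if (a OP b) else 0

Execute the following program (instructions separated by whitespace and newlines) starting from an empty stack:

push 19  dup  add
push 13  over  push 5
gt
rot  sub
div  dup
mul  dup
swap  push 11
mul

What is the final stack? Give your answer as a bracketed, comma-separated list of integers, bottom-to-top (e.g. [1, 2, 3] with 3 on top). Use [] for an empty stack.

After 'push 19': [19]
After 'dup': [19, 19]
After 'add': [38]
After 'push 13': [38, 13]
After 'over': [38, 13, 38]
After 'push 5': [38, 13, 38, 5]
After 'gt': [38, 13, 1]
After 'rot': [13, 1, 38]
After 'sub': [13, -37]
After 'div': [-1]
After 'dup': [-1, -1]
After 'mul': [1]
After 'dup': [1, 1]
After 'swap': [1, 1]
After 'push 11': [1, 1, 11]
After 'mul': [1, 11]

Answer: [1, 11]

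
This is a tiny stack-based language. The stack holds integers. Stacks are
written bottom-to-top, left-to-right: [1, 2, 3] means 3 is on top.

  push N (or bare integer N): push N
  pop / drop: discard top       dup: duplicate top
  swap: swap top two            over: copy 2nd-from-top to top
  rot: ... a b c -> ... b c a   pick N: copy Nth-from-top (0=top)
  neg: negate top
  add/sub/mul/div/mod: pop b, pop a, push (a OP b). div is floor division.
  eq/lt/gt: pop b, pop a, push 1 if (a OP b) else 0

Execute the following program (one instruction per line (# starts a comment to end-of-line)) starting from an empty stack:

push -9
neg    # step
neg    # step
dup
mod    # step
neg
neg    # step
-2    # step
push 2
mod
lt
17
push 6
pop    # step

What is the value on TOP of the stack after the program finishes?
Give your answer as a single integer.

Answer: 17

Derivation:
After 'push -9': [-9]
After 'neg': [9]
After 'neg': [-9]
After 'dup': [-9, -9]
After 'mod': [0]
After 'neg': [0]
After 'neg': [0]
After 'push -2': [0, -2]
After 'push 2': [0, -2, 2]
After 'mod': [0, 0]
After 'lt': [0]
After 'push 17': [0, 17]
After 'push 6': [0, 17, 6]
After 'pop': [0, 17]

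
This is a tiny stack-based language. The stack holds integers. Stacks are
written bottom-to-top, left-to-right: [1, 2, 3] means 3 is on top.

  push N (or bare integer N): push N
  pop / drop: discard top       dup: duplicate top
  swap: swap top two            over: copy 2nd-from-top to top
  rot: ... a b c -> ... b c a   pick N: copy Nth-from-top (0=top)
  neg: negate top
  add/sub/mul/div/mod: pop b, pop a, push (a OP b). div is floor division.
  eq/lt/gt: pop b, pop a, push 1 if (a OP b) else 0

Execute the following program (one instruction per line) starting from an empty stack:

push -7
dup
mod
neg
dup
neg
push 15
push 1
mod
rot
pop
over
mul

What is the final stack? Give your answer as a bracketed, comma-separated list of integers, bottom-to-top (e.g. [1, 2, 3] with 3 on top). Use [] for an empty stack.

Answer: [0, 0]

Derivation:
After 'push -7': [-7]
After 'dup': [-7, -7]
After 'mod': [0]
After 'neg': [0]
After 'dup': [0, 0]
After 'neg': [0, 0]
After 'push 15': [0, 0, 15]
After 'push 1': [0, 0, 15, 1]
After 'mod': [0, 0, 0]
After 'rot': [0, 0, 0]
After 'pop': [0, 0]
After 'over': [0, 0, 0]
After 'mul': [0, 0]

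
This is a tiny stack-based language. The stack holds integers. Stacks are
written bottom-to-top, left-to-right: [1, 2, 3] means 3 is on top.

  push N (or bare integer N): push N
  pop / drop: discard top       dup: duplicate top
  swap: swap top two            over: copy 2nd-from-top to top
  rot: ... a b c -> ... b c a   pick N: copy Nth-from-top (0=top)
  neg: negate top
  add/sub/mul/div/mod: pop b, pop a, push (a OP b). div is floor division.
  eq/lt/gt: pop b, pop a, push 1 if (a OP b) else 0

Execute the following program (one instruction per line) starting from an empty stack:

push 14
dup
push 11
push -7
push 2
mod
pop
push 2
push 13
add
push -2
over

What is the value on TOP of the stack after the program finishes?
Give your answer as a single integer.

After 'push 14': [14]
After 'dup': [14, 14]
After 'push 11': [14, 14, 11]
After 'push -7': [14, 14, 11, -7]
After 'push 2': [14, 14, 11, -7, 2]
After 'mod': [14, 14, 11, 1]
After 'pop': [14, 14, 11]
After 'push 2': [14, 14, 11, 2]
After 'push 13': [14, 14, 11, 2, 13]
After 'add': [14, 14, 11, 15]
After 'push -2': [14, 14, 11, 15, -2]
After 'over': [14, 14, 11, 15, -2, 15]

Answer: 15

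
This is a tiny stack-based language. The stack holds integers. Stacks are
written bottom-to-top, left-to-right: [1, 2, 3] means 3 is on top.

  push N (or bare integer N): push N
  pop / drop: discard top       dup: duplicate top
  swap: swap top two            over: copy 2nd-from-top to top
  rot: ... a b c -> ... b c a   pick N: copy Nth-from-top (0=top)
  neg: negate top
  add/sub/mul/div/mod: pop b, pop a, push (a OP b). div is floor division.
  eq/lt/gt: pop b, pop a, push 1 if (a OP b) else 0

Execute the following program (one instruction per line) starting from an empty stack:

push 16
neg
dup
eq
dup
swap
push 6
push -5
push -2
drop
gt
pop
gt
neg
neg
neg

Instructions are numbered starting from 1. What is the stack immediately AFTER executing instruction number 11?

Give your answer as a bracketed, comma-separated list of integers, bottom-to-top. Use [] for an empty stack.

Answer: [1, 1, 1]

Derivation:
Step 1 ('push 16'): [16]
Step 2 ('neg'): [-16]
Step 3 ('dup'): [-16, -16]
Step 4 ('eq'): [1]
Step 5 ('dup'): [1, 1]
Step 6 ('swap'): [1, 1]
Step 7 ('push 6'): [1, 1, 6]
Step 8 ('push -5'): [1, 1, 6, -5]
Step 9 ('push -2'): [1, 1, 6, -5, -2]
Step 10 ('drop'): [1, 1, 6, -5]
Step 11 ('gt'): [1, 1, 1]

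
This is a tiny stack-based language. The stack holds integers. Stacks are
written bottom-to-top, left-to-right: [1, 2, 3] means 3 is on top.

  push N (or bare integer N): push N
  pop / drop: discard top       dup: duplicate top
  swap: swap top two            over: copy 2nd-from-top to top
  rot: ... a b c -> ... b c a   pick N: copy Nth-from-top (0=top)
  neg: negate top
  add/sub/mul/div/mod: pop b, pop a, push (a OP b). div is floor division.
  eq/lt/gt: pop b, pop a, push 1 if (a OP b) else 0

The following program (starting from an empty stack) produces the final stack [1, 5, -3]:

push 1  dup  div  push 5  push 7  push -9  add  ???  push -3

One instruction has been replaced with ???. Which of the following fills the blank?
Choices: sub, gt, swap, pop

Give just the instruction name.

Stack before ???: [1, 5, -2]
Stack after ???:  [1, 5]
Checking each choice:
  sub: produces [1, 7, -3]
  gt: produces [1, 1, -3]
  swap: produces [1, -2, 5, -3]
  pop: MATCH


Answer: pop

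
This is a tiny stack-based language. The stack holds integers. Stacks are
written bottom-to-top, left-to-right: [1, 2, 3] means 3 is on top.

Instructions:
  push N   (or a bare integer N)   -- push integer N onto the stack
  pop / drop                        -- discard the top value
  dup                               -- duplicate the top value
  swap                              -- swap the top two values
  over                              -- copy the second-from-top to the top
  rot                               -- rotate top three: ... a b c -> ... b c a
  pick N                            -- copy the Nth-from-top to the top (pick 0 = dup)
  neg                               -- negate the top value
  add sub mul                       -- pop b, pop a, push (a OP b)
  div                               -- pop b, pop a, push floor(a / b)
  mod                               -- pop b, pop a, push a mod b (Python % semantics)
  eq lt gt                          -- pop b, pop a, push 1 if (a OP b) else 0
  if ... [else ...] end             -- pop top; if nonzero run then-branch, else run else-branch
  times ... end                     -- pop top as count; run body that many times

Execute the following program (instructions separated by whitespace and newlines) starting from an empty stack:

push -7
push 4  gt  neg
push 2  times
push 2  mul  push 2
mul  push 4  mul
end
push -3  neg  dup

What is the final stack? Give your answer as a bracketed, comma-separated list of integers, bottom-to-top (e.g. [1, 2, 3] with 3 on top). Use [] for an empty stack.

After 'push -7': [-7]
After 'push 4': [-7, 4]
After 'gt': [0]
After 'neg': [0]
After 'push 2': [0, 2]
After 'times': [0]
After 'push 2': [0, 2]
After 'mul': [0]
After 'push 2': [0, 2]
After 'mul': [0]
After 'push 4': [0, 4]
After 'mul': [0]
After 'push 2': [0, 2]
After 'mul': [0]
After 'push 2': [0, 2]
After 'mul': [0]
After 'push 4': [0, 4]
After 'mul': [0]
After 'push -3': [0, -3]
After 'neg': [0, 3]
After 'dup': [0, 3, 3]

Answer: [0, 3, 3]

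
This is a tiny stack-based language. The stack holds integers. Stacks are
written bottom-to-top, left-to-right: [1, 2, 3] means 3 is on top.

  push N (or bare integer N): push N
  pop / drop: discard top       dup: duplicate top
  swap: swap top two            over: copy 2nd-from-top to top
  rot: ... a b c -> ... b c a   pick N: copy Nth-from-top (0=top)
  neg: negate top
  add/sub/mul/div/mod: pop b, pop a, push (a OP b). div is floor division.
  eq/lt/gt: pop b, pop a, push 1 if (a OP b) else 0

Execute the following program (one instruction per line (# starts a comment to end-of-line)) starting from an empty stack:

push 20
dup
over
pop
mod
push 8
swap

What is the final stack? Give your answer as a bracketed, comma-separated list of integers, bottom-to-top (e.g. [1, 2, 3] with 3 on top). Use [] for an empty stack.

After 'push 20': [20]
After 'dup': [20, 20]
After 'over': [20, 20, 20]
After 'pop': [20, 20]
After 'mod': [0]
After 'push 8': [0, 8]
After 'swap': [8, 0]

Answer: [8, 0]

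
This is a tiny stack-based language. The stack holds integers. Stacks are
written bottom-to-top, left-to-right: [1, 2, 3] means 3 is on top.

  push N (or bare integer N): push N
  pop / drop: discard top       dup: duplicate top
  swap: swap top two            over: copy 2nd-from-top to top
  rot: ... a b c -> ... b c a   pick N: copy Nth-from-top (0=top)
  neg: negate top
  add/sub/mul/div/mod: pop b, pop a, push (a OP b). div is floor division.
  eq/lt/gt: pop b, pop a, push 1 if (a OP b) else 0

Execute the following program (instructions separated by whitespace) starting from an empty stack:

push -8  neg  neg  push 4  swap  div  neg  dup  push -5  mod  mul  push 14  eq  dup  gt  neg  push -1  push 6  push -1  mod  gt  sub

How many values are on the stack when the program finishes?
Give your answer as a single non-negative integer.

After 'push -8': stack = [-8] (depth 1)
After 'neg': stack = [8] (depth 1)
After 'neg': stack = [-8] (depth 1)
After 'push 4': stack = [-8, 4] (depth 2)
After 'swap': stack = [4, -8] (depth 2)
After 'div': stack = [-1] (depth 1)
After 'neg': stack = [1] (depth 1)
After 'dup': stack = [1, 1] (depth 2)
After 'push -5': stack = [1, 1, -5] (depth 3)
After 'mod': stack = [1, -4] (depth 2)
  ...
After 'eq': stack = [0] (depth 1)
After 'dup': stack = [0, 0] (depth 2)
After 'gt': stack = [0] (depth 1)
After 'neg': stack = [0] (depth 1)
After 'push -1': stack = [0, -1] (depth 2)
After 'push 6': stack = [0, -1, 6] (depth 3)
After 'push -1': stack = [0, -1, 6, -1] (depth 4)
After 'mod': stack = [0, -1, 0] (depth 3)
After 'gt': stack = [0, 0] (depth 2)
After 'sub': stack = [0] (depth 1)

Answer: 1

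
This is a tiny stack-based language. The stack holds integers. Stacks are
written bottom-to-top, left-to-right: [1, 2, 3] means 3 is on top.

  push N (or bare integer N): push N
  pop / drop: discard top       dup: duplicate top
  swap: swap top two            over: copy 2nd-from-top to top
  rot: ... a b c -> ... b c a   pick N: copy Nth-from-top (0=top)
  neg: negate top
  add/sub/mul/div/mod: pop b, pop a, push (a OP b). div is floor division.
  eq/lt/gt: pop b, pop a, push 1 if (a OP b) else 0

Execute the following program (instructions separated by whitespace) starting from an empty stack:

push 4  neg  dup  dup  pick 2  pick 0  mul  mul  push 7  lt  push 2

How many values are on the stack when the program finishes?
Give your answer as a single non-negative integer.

After 'push 4': stack = [4] (depth 1)
After 'neg': stack = [-4] (depth 1)
After 'dup': stack = [-4, -4] (depth 2)
After 'dup': stack = [-4, -4, -4] (depth 3)
After 'pick 2': stack = [-4, -4, -4, -4] (depth 4)
After 'pick 0': stack = [-4, -4, -4, -4, -4] (depth 5)
After 'mul': stack = [-4, -4, -4, 16] (depth 4)
After 'mul': stack = [-4, -4, -64] (depth 3)
After 'push 7': stack = [-4, -4, -64, 7] (depth 4)
After 'lt': stack = [-4, -4, 1] (depth 3)
After 'push 2': stack = [-4, -4, 1, 2] (depth 4)

Answer: 4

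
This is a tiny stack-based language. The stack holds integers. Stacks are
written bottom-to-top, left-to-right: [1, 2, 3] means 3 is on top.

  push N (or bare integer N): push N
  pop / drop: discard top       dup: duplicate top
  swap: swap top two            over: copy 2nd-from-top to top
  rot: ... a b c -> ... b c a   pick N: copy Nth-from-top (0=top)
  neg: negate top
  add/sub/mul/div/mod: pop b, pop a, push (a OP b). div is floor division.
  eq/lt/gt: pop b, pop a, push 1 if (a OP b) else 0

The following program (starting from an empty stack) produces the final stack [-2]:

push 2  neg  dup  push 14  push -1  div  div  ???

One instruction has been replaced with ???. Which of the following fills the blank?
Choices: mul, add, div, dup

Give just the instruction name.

Stack before ???: [-2, 0]
Stack after ???:  [-2]
Checking each choice:
  mul: produces [0]
  add: MATCH
  div: division by zero
  dup: produces [-2, 0, 0]


Answer: add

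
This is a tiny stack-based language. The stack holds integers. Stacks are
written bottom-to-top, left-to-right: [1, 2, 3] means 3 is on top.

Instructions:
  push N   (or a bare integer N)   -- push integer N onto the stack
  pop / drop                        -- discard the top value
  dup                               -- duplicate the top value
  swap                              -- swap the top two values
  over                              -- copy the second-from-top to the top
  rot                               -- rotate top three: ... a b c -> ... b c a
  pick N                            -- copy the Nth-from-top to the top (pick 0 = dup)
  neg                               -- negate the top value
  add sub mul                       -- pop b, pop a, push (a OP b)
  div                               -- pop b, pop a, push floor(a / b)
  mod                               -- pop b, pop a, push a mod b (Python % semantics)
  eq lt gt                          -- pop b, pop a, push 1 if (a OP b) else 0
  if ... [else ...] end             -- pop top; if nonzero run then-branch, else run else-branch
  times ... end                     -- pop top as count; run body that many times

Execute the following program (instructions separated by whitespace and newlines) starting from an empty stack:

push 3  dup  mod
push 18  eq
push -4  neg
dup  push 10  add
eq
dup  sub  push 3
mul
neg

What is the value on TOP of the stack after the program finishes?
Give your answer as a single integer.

Answer: 0

Derivation:
After 'push 3': [3]
After 'dup': [3, 3]
After 'mod': [0]
After 'push 18': [0, 18]
After 'eq': [0]
After 'push -4': [0, -4]
After 'neg': [0, 4]
After 'dup': [0, 4, 4]
After 'push 10': [0, 4, 4, 10]
After 'add': [0, 4, 14]
After 'eq': [0, 0]
After 'dup': [0, 0, 0]
After 'sub': [0, 0]
After 'push 3': [0, 0, 3]
After 'mul': [0, 0]
After 'neg': [0, 0]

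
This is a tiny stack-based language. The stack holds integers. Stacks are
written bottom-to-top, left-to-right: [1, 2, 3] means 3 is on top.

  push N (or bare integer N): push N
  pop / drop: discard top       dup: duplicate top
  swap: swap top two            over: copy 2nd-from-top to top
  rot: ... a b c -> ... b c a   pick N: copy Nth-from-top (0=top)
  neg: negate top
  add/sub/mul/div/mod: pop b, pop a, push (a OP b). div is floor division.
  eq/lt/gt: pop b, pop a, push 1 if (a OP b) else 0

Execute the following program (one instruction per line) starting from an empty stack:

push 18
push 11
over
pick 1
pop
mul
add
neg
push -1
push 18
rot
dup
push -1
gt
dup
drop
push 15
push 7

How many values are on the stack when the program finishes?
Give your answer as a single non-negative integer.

After 'push 18': stack = [18] (depth 1)
After 'push 11': stack = [18, 11] (depth 2)
After 'over': stack = [18, 11, 18] (depth 3)
After 'pick 1': stack = [18, 11, 18, 11] (depth 4)
After 'pop': stack = [18, 11, 18] (depth 3)
After 'mul': stack = [18, 198] (depth 2)
After 'add': stack = [216] (depth 1)
After 'neg': stack = [-216] (depth 1)
After 'push -1': stack = [-216, -1] (depth 2)
After 'push 18': stack = [-216, -1, 18] (depth 3)
After 'rot': stack = [-1, 18, -216] (depth 3)
After 'dup': stack = [-1, 18, -216, -216] (depth 4)
After 'push -1': stack = [-1, 18, -216, -216, -1] (depth 5)
After 'gt': stack = [-1, 18, -216, 0] (depth 4)
After 'dup': stack = [-1, 18, -216, 0, 0] (depth 5)
After 'drop': stack = [-1, 18, -216, 0] (depth 4)
After 'push 15': stack = [-1, 18, -216, 0, 15] (depth 5)
After 'push 7': stack = [-1, 18, -216, 0, 15, 7] (depth 6)

Answer: 6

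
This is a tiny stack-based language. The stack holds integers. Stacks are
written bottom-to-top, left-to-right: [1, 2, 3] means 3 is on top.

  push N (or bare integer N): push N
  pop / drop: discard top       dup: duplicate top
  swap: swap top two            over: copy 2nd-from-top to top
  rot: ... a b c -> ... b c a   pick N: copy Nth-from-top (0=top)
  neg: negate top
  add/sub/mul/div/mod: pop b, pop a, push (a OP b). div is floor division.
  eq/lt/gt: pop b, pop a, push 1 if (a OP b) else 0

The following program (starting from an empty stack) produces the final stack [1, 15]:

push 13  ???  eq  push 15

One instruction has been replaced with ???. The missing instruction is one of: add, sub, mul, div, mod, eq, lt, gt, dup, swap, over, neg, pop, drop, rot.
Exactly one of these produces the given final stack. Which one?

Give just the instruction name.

Answer: dup

Derivation:
Stack before ???: [13]
Stack after ???:  [13, 13]
The instruction that transforms [13] -> [13, 13] is: dup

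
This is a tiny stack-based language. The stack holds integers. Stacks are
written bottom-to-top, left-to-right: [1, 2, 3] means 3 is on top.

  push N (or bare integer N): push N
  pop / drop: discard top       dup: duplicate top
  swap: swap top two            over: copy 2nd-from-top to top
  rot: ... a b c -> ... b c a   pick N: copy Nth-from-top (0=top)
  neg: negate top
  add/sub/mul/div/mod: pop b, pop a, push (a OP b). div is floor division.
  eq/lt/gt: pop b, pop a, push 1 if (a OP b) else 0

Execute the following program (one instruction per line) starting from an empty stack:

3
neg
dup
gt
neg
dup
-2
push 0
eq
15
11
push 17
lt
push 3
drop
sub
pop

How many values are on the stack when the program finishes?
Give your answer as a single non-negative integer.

After 'push 3': stack = [3] (depth 1)
After 'neg': stack = [-3] (depth 1)
After 'dup': stack = [-3, -3] (depth 2)
After 'gt': stack = [0] (depth 1)
After 'neg': stack = [0] (depth 1)
After 'dup': stack = [0, 0] (depth 2)
After 'push -2': stack = [0, 0, -2] (depth 3)
After 'push 0': stack = [0, 0, -2, 0] (depth 4)
After 'eq': stack = [0, 0, 0] (depth 3)
After 'push 15': stack = [0, 0, 0, 15] (depth 4)
After 'push 11': stack = [0, 0, 0, 15, 11] (depth 5)
After 'push 17': stack = [0, 0, 0, 15, 11, 17] (depth 6)
After 'lt': stack = [0, 0, 0, 15, 1] (depth 5)
After 'push 3': stack = [0, 0, 0, 15, 1, 3] (depth 6)
After 'drop': stack = [0, 0, 0, 15, 1] (depth 5)
After 'sub': stack = [0, 0, 0, 14] (depth 4)
After 'pop': stack = [0, 0, 0] (depth 3)

Answer: 3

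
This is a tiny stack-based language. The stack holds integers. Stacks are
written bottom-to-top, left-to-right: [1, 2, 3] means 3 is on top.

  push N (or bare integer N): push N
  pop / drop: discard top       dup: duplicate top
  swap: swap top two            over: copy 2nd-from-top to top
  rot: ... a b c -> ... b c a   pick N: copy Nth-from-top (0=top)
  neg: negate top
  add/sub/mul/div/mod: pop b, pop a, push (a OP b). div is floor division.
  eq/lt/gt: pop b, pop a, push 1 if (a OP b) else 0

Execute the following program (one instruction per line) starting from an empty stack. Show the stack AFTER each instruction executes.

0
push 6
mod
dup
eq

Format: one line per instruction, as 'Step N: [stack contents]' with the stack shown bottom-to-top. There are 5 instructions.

Step 1: [0]
Step 2: [0, 6]
Step 3: [0]
Step 4: [0, 0]
Step 5: [1]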